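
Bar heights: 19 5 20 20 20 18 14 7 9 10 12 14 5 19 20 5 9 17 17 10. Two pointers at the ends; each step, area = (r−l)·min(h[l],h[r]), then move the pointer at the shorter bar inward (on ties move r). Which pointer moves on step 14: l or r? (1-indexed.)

r

l=1 r=20: min(19,10)*19=190 best=190 *, r--
l=1 r=19: min(19,17)*18=306 best=306 *, r--
l=1 r=18: min(19,17)*17=289 best=306, r--
l=1 r=17: min(19,9)*16=144 best=306, r--
l=1 r=16: min(19,5)*15=75 best=306, r--
l=1 r=15: min(19,20)*14=266 best=306, l++
l=2 r=15: min(5,20)*13=65 best=306, l++
l=3 r=15: min(20,20)*12=240 best=306, r--
l=3 r=14: min(20,19)*11=209 best=306, r--
l=3 r=13: min(20,5)*10=50 best=306, r--
l=3 r=12: min(20,14)*9=126 best=306, r--
l=3 r=11: min(20,12)*8=96 best=306, r--
l=3 r=10: min(20,10)*7=70 best=306, r--
l=3 r=9: min(20,9)*6=54 best=306, r--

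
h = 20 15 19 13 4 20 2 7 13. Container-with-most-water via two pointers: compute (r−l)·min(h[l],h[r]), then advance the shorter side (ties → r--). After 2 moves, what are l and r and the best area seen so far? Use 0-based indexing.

[0,8] min(20,13)*8=104 best=104 * → r--
[0,7] min(20,7)*7=49 best=104 → r--

l=0, r=6, best area=104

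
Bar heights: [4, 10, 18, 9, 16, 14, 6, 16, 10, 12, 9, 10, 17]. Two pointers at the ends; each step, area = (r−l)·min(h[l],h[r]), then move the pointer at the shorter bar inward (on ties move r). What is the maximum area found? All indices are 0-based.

max area = 170

l=0 r=12: min(4,17)*12=48 best=48 *, l++
l=1 r=12: min(10,17)*11=110 best=110 *, l++
l=2 r=12: min(18,17)*10=170 best=170 *, r--
l=2 r=11: min(18,10)*9=90 best=170, r--
l=2 r=10: min(18,9)*8=72 best=170, r--
l=2 r=9: min(18,12)*7=84 best=170, r--
l=2 r=8: min(18,10)*6=60 best=170, r--
l=2 r=7: min(18,16)*5=80 best=170, r--
l=2 r=6: min(18,6)*4=24 best=170, r--
l=2 r=5: min(18,14)*3=42 best=170, r--
l=2 r=4: min(18,16)*2=32 best=170, r--
l=2 r=3: min(18,9)*1=9 best=170, r--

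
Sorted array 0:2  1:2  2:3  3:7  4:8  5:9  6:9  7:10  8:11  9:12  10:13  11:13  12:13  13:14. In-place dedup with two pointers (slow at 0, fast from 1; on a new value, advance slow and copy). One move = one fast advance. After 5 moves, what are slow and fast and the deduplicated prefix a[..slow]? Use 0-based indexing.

slow=4, fast=6, prefix=[2, 3, 7, 8, 9]

(s=0,f=1) a[fast]=2=a[slow] dup → fast++
(s=0,f=2) a[fast]=3≠a[slow]=2 write a[1]=3 → slow++,fast++
(s=1,f=3) a[fast]=7≠a[slow]=3 write a[2]=7 → slow++,fast++
(s=2,f=4) a[fast]=8≠a[slow]=7 write a[3]=8 → slow++,fast++
(s=3,f=5) a[fast]=9≠a[slow]=8 write a[4]=9 → slow++,fast++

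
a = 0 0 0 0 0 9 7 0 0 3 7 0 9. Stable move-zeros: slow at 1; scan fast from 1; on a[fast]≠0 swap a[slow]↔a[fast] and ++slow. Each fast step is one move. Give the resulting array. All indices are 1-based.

(s=1,f=1) a[fast]=0 → fast++
(s=1,f=2) a[fast]=0 → fast++
(s=1,f=3) a[fast]=0 → fast++
(s=1,f=4) a[fast]=0 → fast++
(s=1,f=5) a[fast]=0 → fast++
(s=1,f=6) a[fast]=9≠0 swap→a[1]=9 → slow++,fast++
(s=2,f=7) a[fast]=7≠0 swap→a[2]=7 → slow++,fast++
(s=3,f=8) a[fast]=0 → fast++
(s=3,f=9) a[fast]=0 → fast++
(s=3,f=10) a[fast]=3≠0 swap→a[3]=3 → slow++,fast++
(s=4,f=11) a[fast]=7≠0 swap→a[4]=7 → slow++,fast++
(s=5,f=12) a[fast]=0 → fast++
(s=5,f=13) a[fast]=9≠0 swap→a[5]=9 → slow++,fast++

[9, 7, 3, 7, 9, 0, 0, 0, 0, 0, 0, 0, 0]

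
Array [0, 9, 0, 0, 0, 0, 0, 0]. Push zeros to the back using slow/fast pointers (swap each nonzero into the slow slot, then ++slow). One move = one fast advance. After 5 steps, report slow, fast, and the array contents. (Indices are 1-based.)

slow=2, fast=6, a=[9, 0, 0, 0, 0, 0, 0, 0]

(s=1,f=1) a[fast]=0 → fast++
(s=1,f=2) a[fast]=9≠0 swap→a[1]=9 → slow++,fast++
(s=2,f=3) a[fast]=0 → fast++
(s=2,f=4) a[fast]=0 → fast++
(s=2,f=5) a[fast]=0 → fast++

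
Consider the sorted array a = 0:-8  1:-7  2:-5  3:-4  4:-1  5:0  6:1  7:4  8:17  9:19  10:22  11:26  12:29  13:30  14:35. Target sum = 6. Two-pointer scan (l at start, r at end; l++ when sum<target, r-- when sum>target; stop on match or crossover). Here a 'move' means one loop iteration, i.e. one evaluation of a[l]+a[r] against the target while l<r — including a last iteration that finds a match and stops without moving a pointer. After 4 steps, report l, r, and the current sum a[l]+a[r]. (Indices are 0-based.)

l=0 r=14: -8+35=27 >6, r--
l=0 r=13: -8+30=22 >6, r--
l=0 r=12: -8+29=21 >6, r--
l=0 r=11: -8+26=18 >6, r--

l=0, r=10, sum=14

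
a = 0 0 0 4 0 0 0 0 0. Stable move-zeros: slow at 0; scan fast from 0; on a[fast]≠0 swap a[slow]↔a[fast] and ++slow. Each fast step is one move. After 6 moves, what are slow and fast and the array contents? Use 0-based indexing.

(s=0,f=0) a[fast]=0 → fast++
(s=0,f=1) a[fast]=0 → fast++
(s=0,f=2) a[fast]=0 → fast++
(s=0,f=3) a[fast]=4≠0 swap→a[0]=4 → slow++,fast++
(s=1,f=4) a[fast]=0 → fast++
(s=1,f=5) a[fast]=0 → fast++

slow=1, fast=6, a=[4, 0, 0, 0, 0, 0, 0, 0, 0]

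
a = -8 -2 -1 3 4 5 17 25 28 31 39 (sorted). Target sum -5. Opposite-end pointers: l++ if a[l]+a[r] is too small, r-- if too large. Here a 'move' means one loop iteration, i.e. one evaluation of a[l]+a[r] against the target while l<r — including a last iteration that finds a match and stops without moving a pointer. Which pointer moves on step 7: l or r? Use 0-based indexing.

r

[0,10] -8+39=31 >-5 → r--
[0,9] -8+31=23 >-5 → r--
[0,8] -8+28=20 >-5 → r--
[0,7] -8+25=17 >-5 → r--
[0,6] -8+17=9 >-5 → r--
[0,5] -8+5=-3 >-5 → r--
[0,4] -8+4=-4 >-5 → r--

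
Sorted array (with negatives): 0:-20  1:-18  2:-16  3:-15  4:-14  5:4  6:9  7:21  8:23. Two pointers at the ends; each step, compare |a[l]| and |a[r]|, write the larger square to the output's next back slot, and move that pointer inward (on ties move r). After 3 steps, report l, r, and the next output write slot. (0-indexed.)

l=1, r=6, next write slot=5

[0,8] |-20|<=|23| out[8]=529 → r--
[0,7] |-20|<=|21| out[7]=441 → r--
[0,6] |-20|>|9| out[6]=400 → l++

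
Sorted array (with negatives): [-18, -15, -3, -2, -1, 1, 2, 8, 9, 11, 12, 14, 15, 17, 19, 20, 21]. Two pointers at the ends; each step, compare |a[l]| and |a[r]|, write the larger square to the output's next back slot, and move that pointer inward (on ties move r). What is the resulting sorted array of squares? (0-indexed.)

[1, 1, 4, 4, 9, 64, 81, 121, 144, 196, 225, 225, 289, 324, 361, 400, 441]

l=0 r=16: |-18|<=|21| out[16]=441, r--
l=0 r=15: |-18|<=|20| out[15]=400, r--
l=0 r=14: |-18|<=|19| out[14]=361, r--
l=0 r=13: |-18|>|17| out[13]=324, l++
l=1 r=13: |-15|<=|17| out[12]=289, r--
l=1 r=12: |-15|<=|15| out[11]=225, r--
l=1 r=11: |-15|>|14| out[10]=225, l++
l=2 r=11: |-3|<=|14| out[9]=196, r--
l=2 r=10: |-3|<=|12| out[8]=144, r--
l=2 r=9: |-3|<=|11| out[7]=121, r--
l=2 r=8: |-3|<=|9| out[6]=81, r--
l=2 r=7: |-3|<=|8| out[5]=64, r--
l=2 r=6: |-3|>|2| out[4]=9, l++
l=3 r=6: |-2|<=|2| out[3]=4, r--
l=3 r=5: |-2|>|1| out[2]=4, l++
l=4 r=5: |-1|<=|1| out[1]=1, r--
l=4 r=4: |-1|<=|-1| out[0]=1, r--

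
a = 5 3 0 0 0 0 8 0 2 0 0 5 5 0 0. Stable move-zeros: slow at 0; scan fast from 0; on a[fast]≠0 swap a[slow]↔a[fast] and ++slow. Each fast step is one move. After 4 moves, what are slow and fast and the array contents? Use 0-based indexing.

slow=0 fast=0: a[fast]=5≠0 swap→a[0]=5, slow++,fast++
slow=1 fast=1: a[fast]=3≠0 swap→a[1]=3, slow++,fast++
slow=2 fast=2: a[fast]=0, fast++
slow=2 fast=3: a[fast]=0, fast++

slow=2, fast=4, a=[5, 3, 0, 0, 0, 0, 8, 0, 2, 0, 0, 5, 5, 0, 0]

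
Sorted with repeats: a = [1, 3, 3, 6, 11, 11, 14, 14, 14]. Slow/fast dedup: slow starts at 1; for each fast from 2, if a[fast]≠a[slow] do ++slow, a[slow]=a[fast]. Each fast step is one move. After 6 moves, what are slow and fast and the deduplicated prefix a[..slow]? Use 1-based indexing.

(s=1,f=2) a[fast]=3≠a[slow]=1 write a[2]=3 → slow++,fast++
(s=2,f=3) a[fast]=3=a[slow] dup → fast++
(s=2,f=4) a[fast]=6≠a[slow]=3 write a[3]=6 → slow++,fast++
(s=3,f=5) a[fast]=11≠a[slow]=6 write a[4]=11 → slow++,fast++
(s=4,f=6) a[fast]=11=a[slow] dup → fast++
(s=4,f=7) a[fast]=14≠a[slow]=11 write a[5]=14 → slow++,fast++

slow=5, fast=8, prefix=[1, 3, 6, 11, 14]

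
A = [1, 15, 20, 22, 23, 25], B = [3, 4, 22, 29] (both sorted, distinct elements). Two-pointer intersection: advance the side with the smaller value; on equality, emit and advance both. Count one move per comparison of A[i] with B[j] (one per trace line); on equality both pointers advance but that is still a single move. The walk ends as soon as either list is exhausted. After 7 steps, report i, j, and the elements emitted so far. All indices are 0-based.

i=0 j=0: 1<3, i++
i=1 j=0: 15>3, j++
i=1 j=1: 15>4, j++
i=1 j=2: 15<22, i++
i=2 j=2: 20<22, i++
i=3 j=2: 22==22 emit, i++,j++
i=4 j=3: 23<29, i++

i=5, j=3, emitted=[22]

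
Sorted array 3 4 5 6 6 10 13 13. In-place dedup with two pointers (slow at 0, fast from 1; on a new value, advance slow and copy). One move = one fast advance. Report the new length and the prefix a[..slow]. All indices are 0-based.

length 6; prefix = [3, 4, 5, 6, 10, 13]

slow=0 fast=1: a[fast]=4≠a[slow]=3 write a[1]=4, slow++,fast++
slow=1 fast=2: a[fast]=5≠a[slow]=4 write a[2]=5, slow++,fast++
slow=2 fast=3: a[fast]=6≠a[slow]=5 write a[3]=6, slow++,fast++
slow=3 fast=4: a[fast]=6=a[slow] dup, fast++
slow=3 fast=5: a[fast]=10≠a[slow]=6 write a[4]=10, slow++,fast++
slow=4 fast=6: a[fast]=13≠a[slow]=10 write a[5]=13, slow++,fast++
slow=5 fast=7: a[fast]=13=a[slow] dup, fast++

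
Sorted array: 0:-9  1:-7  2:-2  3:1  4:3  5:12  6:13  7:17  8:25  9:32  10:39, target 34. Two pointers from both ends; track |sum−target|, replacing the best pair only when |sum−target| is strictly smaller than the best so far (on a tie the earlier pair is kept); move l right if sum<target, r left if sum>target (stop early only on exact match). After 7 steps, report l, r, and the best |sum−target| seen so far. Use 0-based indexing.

[0,10] -9+39=30 d=4 * → l++
[1,10] -7+39=32 d=2 * → l++
[2,10] -2+39=37 d=3 → r--
[2,9] -2+32=30 d=4 → l++
[3,9] 1+32=33 d=1 * → l++
[4,9] 3+32=35 d=1 → r--
[4,8] 3+25=28 d=6 → l++

l=5, r=8, best |Δ|=1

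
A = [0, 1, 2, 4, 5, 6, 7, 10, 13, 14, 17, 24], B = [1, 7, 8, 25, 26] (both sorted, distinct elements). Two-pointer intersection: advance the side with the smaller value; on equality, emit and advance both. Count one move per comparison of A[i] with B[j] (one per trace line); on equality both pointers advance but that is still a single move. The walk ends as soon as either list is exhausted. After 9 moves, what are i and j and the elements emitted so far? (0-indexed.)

i=0 j=0: 0<1, i++
i=1 j=0: 1==1 emit, i++,j++
i=2 j=1: 2<7, i++
i=3 j=1: 4<7, i++
i=4 j=1: 5<7, i++
i=5 j=1: 6<7, i++
i=6 j=1: 7==7 emit, i++,j++
i=7 j=2: 10>8, j++
i=7 j=3: 10<25, i++

i=8, j=3, emitted=[1, 7]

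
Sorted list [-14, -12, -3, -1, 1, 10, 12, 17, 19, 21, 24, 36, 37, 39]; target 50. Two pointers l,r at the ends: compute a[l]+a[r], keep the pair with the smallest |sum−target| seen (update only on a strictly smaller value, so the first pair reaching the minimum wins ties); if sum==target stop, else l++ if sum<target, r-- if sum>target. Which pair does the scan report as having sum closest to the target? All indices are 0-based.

l=0 r=13: -14+39=25 d=25 *, l++
l=1 r=13: -12+39=27 d=23 *, l++
l=2 r=13: -3+39=36 d=14 *, l++
l=3 r=13: -1+39=38 d=12 *, l++
l=4 r=13: 1+39=40 d=10 *, l++
l=5 r=13: 10+39=49 d=1 *, l++
l=6 r=13: 12+39=51 d=1, r--
l=6 r=12: 12+37=49 d=1, l++
l=7 r=12: 17+37=54 d=4, r--
l=7 r=11: 17+36=53 d=3, r--
l=7 r=10: 17+24=41 d=9, l++
l=8 r=10: 19+24=43 d=7, l++
l=9 r=10: 21+24=45 d=5, l++

pair (10, 39) with sum 49 (|Δ|=1)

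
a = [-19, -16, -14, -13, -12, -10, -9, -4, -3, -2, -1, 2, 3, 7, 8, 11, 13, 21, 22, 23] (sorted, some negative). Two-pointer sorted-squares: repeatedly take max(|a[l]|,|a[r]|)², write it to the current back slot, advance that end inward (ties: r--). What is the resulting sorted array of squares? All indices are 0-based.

[1, 4, 4, 9, 9, 16, 49, 64, 81, 100, 121, 144, 169, 169, 196, 256, 361, 441, 484, 529]

l=0 r=19: |-19|<=|23| out[19]=529, r--
l=0 r=18: |-19|<=|22| out[18]=484, r--
l=0 r=17: |-19|<=|21| out[17]=441, r--
l=0 r=16: |-19|>|13| out[16]=361, l++
l=1 r=16: |-16|>|13| out[15]=256, l++
l=2 r=16: |-14|>|13| out[14]=196, l++
l=3 r=16: |-13|<=|13| out[13]=169, r--
l=3 r=15: |-13|>|11| out[12]=169, l++
l=4 r=15: |-12|>|11| out[11]=144, l++
l=5 r=15: |-10|<=|11| out[10]=121, r--
l=5 r=14: |-10|>|8| out[9]=100, l++
l=6 r=14: |-9|>|8| out[8]=81, l++
l=7 r=14: |-4|<=|8| out[7]=64, r--
l=7 r=13: |-4|<=|7| out[6]=49, r--
l=7 r=12: |-4|>|3| out[5]=16, l++
l=8 r=12: |-3|<=|3| out[4]=9, r--
l=8 r=11: |-3|>|2| out[3]=9, l++
l=9 r=11: |-2|<=|2| out[2]=4, r--
l=9 r=10: |-2|>|-1| out[1]=4, l++
l=10 r=10: |-1|<=|-1| out[0]=1, r--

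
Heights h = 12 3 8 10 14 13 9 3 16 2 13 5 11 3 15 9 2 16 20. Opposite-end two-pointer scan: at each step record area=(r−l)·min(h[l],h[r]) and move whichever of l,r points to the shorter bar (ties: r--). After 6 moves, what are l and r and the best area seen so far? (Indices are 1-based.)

l=1 r=19: min(12,20)*18=216 best=216 *, l++
l=2 r=19: min(3,20)*17=51 best=216, l++
l=3 r=19: min(8,20)*16=128 best=216, l++
l=4 r=19: min(10,20)*15=150 best=216, l++
l=5 r=19: min(14,20)*14=196 best=216, l++
l=6 r=19: min(13,20)*13=169 best=216, l++

l=7, r=19, best area=216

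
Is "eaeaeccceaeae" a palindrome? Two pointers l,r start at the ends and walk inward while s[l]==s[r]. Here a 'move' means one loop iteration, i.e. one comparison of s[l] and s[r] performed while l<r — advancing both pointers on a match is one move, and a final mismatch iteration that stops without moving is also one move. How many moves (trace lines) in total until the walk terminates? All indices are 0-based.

6 moves

l=0 r=12: 'e'=='e', l++,r--
l=1 r=11: 'a'=='a', l++,r--
l=2 r=10: 'e'=='e', l++,r--
l=3 r=9: 'a'=='a', l++,r--
l=4 r=8: 'e'=='e', l++,r--
l=5 r=7: 'c'=='c', l++,r--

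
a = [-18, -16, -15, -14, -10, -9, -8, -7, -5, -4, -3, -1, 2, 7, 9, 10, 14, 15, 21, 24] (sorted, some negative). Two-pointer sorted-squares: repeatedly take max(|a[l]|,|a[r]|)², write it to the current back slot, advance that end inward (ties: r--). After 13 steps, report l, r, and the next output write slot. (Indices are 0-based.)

l=7, r=13, next write slot=6

l=0 r=19: |-18|<=|24| out[19]=576, r--
l=0 r=18: |-18|<=|21| out[18]=441, r--
l=0 r=17: |-18|>|15| out[17]=324, l++
l=1 r=17: |-16|>|15| out[16]=256, l++
l=2 r=17: |-15|<=|15| out[15]=225, r--
l=2 r=16: |-15|>|14| out[14]=225, l++
l=3 r=16: |-14|<=|14| out[13]=196, r--
l=3 r=15: |-14|>|10| out[12]=196, l++
l=4 r=15: |-10|<=|10| out[11]=100, r--
l=4 r=14: |-10|>|9| out[10]=100, l++
l=5 r=14: |-9|<=|9| out[9]=81, r--
l=5 r=13: |-9|>|7| out[8]=81, l++
l=6 r=13: |-8|>|7| out[7]=64, l++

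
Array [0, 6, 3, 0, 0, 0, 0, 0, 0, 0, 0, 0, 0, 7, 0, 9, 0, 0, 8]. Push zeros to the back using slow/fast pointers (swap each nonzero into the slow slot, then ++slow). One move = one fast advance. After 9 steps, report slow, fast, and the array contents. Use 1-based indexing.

slow=3, fast=10, a=[6, 3, 0, 0, 0, 0, 0, 0, 0, 0, 0, 0, 0, 7, 0, 9, 0, 0, 8]

slow=1 fast=1: a[fast]=0, fast++
slow=1 fast=2: a[fast]=6≠0 swap→a[1]=6, slow++,fast++
slow=2 fast=3: a[fast]=3≠0 swap→a[2]=3, slow++,fast++
slow=3 fast=4: a[fast]=0, fast++
slow=3 fast=5: a[fast]=0, fast++
slow=3 fast=6: a[fast]=0, fast++
slow=3 fast=7: a[fast]=0, fast++
slow=3 fast=8: a[fast]=0, fast++
slow=3 fast=9: a[fast]=0, fast++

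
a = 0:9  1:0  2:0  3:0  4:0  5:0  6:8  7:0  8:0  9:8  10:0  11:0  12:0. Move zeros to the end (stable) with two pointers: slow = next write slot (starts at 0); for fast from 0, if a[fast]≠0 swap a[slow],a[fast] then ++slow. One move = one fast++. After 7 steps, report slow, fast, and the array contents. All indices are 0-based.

slow=0 fast=0: a[fast]=9≠0 swap→a[0]=9, slow++,fast++
slow=1 fast=1: a[fast]=0, fast++
slow=1 fast=2: a[fast]=0, fast++
slow=1 fast=3: a[fast]=0, fast++
slow=1 fast=4: a[fast]=0, fast++
slow=1 fast=5: a[fast]=0, fast++
slow=1 fast=6: a[fast]=8≠0 swap→a[1]=8, slow++,fast++

slow=2, fast=7, a=[9, 8, 0, 0, 0, 0, 0, 0, 0, 8, 0, 0, 0]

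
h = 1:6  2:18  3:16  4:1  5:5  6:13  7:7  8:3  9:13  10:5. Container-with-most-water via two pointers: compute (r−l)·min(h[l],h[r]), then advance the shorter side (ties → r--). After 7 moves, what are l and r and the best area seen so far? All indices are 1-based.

l=2, r=4, best area=91

l=1 r=10: min(6,5)*9=45 best=45 *, r--
l=1 r=9: min(6,13)*8=48 best=48 *, l++
l=2 r=9: min(18,13)*7=91 best=91 *, r--
l=2 r=8: min(18,3)*6=18 best=91, r--
l=2 r=7: min(18,7)*5=35 best=91, r--
l=2 r=6: min(18,13)*4=52 best=91, r--
l=2 r=5: min(18,5)*3=15 best=91, r--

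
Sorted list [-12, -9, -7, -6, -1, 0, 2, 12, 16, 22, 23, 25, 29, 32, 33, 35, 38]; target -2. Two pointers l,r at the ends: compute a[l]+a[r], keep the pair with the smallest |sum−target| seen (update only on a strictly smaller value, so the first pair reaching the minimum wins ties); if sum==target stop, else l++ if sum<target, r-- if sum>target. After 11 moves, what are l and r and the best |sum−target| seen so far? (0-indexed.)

[0,16] -12+38=26 d=28 * → r--
[0,15] -12+35=23 d=25 * → r--
[0,14] -12+33=21 d=23 * → r--
[0,13] -12+32=20 d=22 * → r--
[0,12] -12+29=17 d=19 * → r--
[0,11] -12+25=13 d=15 * → r--
[0,10] -12+23=11 d=13 * → r--
[0,9] -12+22=10 d=12 * → r--
[0,8] -12+16=4 d=6 * → r--
[0,7] -12+12=0 d=2 * → r--
[0,6] -12+2=-10 d=8 → l++

l=1, r=6, best |Δ|=2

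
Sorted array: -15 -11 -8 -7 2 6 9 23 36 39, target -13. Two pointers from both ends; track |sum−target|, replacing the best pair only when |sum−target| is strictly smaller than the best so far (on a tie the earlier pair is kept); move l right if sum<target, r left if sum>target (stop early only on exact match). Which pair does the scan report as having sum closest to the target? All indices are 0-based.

pair (-15, 2) with sum -13 (|Δ|=0)

[0,9] -15+39=24 d=37 * → r--
[0,8] -15+36=21 d=34 * → r--
[0,7] -15+23=8 d=21 * → r--
[0,6] -15+9=-6 d=7 * → r--
[0,5] -15+6=-9 d=4 * → r--
[0,4] -15+2=-13 d=0 * → stop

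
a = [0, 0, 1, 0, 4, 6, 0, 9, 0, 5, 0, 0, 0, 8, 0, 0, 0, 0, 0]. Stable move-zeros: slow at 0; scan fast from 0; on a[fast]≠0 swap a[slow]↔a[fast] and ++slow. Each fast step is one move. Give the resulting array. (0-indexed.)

[1, 4, 6, 9, 5, 8, 0, 0, 0, 0, 0, 0, 0, 0, 0, 0, 0, 0, 0]

(s=0,f=0) a[fast]=0 → fast++
(s=0,f=1) a[fast]=0 → fast++
(s=0,f=2) a[fast]=1≠0 swap→a[0]=1 → slow++,fast++
(s=1,f=3) a[fast]=0 → fast++
(s=1,f=4) a[fast]=4≠0 swap→a[1]=4 → slow++,fast++
(s=2,f=5) a[fast]=6≠0 swap→a[2]=6 → slow++,fast++
(s=3,f=6) a[fast]=0 → fast++
(s=3,f=7) a[fast]=9≠0 swap→a[3]=9 → slow++,fast++
(s=4,f=8) a[fast]=0 → fast++
(s=4,f=9) a[fast]=5≠0 swap→a[4]=5 → slow++,fast++
(s=5,f=10) a[fast]=0 → fast++
(s=5,f=11) a[fast]=0 → fast++
(s=5,f=12) a[fast]=0 → fast++
(s=5,f=13) a[fast]=8≠0 swap→a[5]=8 → slow++,fast++
(s=6,f=14) a[fast]=0 → fast++
(s=6,f=15) a[fast]=0 → fast++
(s=6,f=16) a[fast]=0 → fast++
(s=6,f=17) a[fast]=0 → fast++
(s=6,f=18) a[fast]=0 → fast++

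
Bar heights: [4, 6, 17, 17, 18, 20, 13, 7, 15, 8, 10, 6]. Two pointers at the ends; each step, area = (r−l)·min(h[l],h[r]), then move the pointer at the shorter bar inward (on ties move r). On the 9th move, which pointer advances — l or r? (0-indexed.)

l

l=0 r=11: min(4,6)*11=44 best=44 *, l++
l=1 r=11: min(6,6)*10=60 best=60 *, r--
l=1 r=10: min(6,10)*9=54 best=60, l++
l=2 r=10: min(17,10)*8=80 best=80 *, r--
l=2 r=9: min(17,8)*7=56 best=80, r--
l=2 r=8: min(17,15)*6=90 best=90 *, r--
l=2 r=7: min(17,7)*5=35 best=90, r--
l=2 r=6: min(17,13)*4=52 best=90, r--
l=2 r=5: min(17,20)*3=51 best=90, l++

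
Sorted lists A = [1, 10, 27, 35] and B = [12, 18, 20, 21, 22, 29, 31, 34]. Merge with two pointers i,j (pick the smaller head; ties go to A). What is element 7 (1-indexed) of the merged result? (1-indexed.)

merged[7] = 22

[i=1,j=1] A[i]=1<=B[j]=12 take 1 → i++
[i=2,j=1] A[i]=10<=B[j]=12 take 10 → i++
[i=3,j=1] A[i]=27>B[j]=12 take 12 → j++
[i=3,j=2] A[i]=27>B[j]=18 take 18 → j++
[i=3,j=3] A[i]=27>B[j]=20 take 20 → j++
[i=3,j=4] A[i]=27>B[j]=21 take 21 → j++
[i=3,j=5] A[i]=27>B[j]=22 take 22 → j++
[i=3,j=6] A[i]=27<=B[j]=29 take 27 → i++
[i=4,j=6] A[i]=35>B[j]=29 take 29 → j++
[i=4,j=7] A[i]=35>B[j]=31 take 31 → j++
[i=4,j=8] A[i]=35>B[j]=34 take 34 → j++
[i=4,j=9] B done, take A[i]=35 → i++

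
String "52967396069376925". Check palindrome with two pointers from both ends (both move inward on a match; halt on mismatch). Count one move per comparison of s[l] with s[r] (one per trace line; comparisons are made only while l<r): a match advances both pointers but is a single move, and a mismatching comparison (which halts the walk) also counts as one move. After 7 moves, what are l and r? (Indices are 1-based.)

[1,17] '5'=='5' → l++,r--
[2,16] '2'=='2' → l++,r--
[3,15] '9'=='9' → l++,r--
[4,14] '6'=='6' → l++,r--
[5,13] '7'=='7' → l++,r--
[6,12] '3'=='3' → l++,r--
[7,11] '9'=='9' → l++,r--

l=8, r=10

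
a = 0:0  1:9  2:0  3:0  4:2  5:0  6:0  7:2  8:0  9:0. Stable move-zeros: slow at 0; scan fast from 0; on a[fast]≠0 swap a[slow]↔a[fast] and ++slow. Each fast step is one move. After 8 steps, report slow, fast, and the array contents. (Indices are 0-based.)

slow=0 fast=0: a[fast]=0, fast++
slow=0 fast=1: a[fast]=9≠0 swap→a[0]=9, slow++,fast++
slow=1 fast=2: a[fast]=0, fast++
slow=1 fast=3: a[fast]=0, fast++
slow=1 fast=4: a[fast]=2≠0 swap→a[1]=2, slow++,fast++
slow=2 fast=5: a[fast]=0, fast++
slow=2 fast=6: a[fast]=0, fast++
slow=2 fast=7: a[fast]=2≠0 swap→a[2]=2, slow++,fast++

slow=3, fast=8, a=[9, 2, 2, 0, 0, 0, 0, 0, 0, 0]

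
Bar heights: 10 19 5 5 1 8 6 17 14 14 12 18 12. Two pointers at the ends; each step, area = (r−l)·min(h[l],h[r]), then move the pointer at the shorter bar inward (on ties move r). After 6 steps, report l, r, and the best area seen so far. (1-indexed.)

l=1 r=13: min(10,12)*12=120 best=120 *, l++
l=2 r=13: min(19,12)*11=132 best=132 *, r--
l=2 r=12: min(19,18)*10=180 best=180 *, r--
l=2 r=11: min(19,12)*9=108 best=180, r--
l=2 r=10: min(19,14)*8=112 best=180, r--
l=2 r=9: min(19,14)*7=98 best=180, r--

l=2, r=8, best area=180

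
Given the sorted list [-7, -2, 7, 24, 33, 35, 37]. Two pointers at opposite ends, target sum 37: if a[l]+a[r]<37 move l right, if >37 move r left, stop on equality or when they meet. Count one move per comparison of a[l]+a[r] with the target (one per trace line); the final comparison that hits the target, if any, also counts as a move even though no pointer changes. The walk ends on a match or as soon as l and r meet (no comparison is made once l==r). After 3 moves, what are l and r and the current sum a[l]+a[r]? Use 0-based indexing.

l=2, r=5, sum=42

l=0 r=6: -7+37=30 <37, l++
l=1 r=6: -2+37=35 <37, l++
l=2 r=6: 7+37=44 >37, r--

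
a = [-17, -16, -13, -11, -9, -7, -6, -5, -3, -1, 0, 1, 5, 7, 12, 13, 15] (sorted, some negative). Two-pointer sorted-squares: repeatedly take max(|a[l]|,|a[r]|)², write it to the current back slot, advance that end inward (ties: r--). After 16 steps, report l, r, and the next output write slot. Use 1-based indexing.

l=1 r=17: |-17|>|15| out[17]=289, l++
l=2 r=17: |-16|>|15| out[16]=256, l++
l=3 r=17: |-13|<=|15| out[15]=225, r--
l=3 r=16: |-13|<=|13| out[14]=169, r--
l=3 r=15: |-13|>|12| out[13]=169, l++
l=4 r=15: |-11|<=|12| out[12]=144, r--
l=4 r=14: |-11|>|7| out[11]=121, l++
l=5 r=14: |-9|>|7| out[10]=81, l++
l=6 r=14: |-7|<=|7| out[9]=49, r--
l=6 r=13: |-7|>|5| out[8]=49, l++
l=7 r=13: |-6|>|5| out[7]=36, l++
l=8 r=13: |-5|<=|5| out[6]=25, r--
l=8 r=12: |-5|>|1| out[5]=25, l++
l=9 r=12: |-3|>|1| out[4]=9, l++
l=10 r=12: |-1|<=|1| out[3]=1, r--
l=10 r=11: |-1|>|0| out[2]=1, l++

l=11, r=11, next write slot=1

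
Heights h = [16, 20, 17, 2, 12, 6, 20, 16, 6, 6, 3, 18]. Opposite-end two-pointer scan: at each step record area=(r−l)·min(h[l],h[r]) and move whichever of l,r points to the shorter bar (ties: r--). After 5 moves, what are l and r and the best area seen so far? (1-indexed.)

l=2, r=8, best area=180

l=1 r=12: min(16,18)*11=176 best=176 *, l++
l=2 r=12: min(20,18)*10=180 best=180 *, r--
l=2 r=11: min(20,3)*9=27 best=180, r--
l=2 r=10: min(20,6)*8=48 best=180, r--
l=2 r=9: min(20,6)*7=42 best=180, r--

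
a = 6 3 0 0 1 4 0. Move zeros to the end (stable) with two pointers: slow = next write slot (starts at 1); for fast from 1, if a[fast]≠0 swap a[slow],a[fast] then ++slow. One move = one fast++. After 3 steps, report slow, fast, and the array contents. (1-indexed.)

slow=1 fast=1: a[fast]=6≠0 swap→a[1]=6, slow++,fast++
slow=2 fast=2: a[fast]=3≠0 swap→a[2]=3, slow++,fast++
slow=3 fast=3: a[fast]=0, fast++

slow=3, fast=4, a=[6, 3, 0, 0, 1, 4, 0]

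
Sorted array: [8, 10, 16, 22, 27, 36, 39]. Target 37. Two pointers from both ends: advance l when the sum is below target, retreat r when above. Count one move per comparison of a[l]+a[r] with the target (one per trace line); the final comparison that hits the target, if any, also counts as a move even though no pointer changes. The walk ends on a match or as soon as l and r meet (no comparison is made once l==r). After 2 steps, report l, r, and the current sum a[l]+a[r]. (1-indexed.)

[1,7] 8+39=47 >37 → r--
[1,6] 8+36=44 >37 → r--

l=1, r=5, sum=35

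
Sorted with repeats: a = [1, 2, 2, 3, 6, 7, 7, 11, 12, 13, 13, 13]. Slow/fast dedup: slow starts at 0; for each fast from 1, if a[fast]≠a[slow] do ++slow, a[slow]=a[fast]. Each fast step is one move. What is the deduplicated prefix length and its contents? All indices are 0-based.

slow=0 fast=1: a[fast]=2≠a[slow]=1 write a[1]=2, slow++,fast++
slow=1 fast=2: a[fast]=2=a[slow] dup, fast++
slow=1 fast=3: a[fast]=3≠a[slow]=2 write a[2]=3, slow++,fast++
slow=2 fast=4: a[fast]=6≠a[slow]=3 write a[3]=6, slow++,fast++
slow=3 fast=5: a[fast]=7≠a[slow]=6 write a[4]=7, slow++,fast++
slow=4 fast=6: a[fast]=7=a[slow] dup, fast++
slow=4 fast=7: a[fast]=11≠a[slow]=7 write a[5]=11, slow++,fast++
slow=5 fast=8: a[fast]=12≠a[slow]=11 write a[6]=12, slow++,fast++
slow=6 fast=9: a[fast]=13≠a[slow]=12 write a[7]=13, slow++,fast++
slow=7 fast=10: a[fast]=13=a[slow] dup, fast++
slow=7 fast=11: a[fast]=13=a[slow] dup, fast++

length 8; prefix = [1, 2, 3, 6, 7, 11, 12, 13]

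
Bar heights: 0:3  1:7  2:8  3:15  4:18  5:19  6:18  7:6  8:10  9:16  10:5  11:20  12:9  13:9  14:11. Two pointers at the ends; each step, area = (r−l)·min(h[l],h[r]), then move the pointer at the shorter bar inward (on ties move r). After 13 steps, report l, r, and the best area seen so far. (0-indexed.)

[0,14] min(3,11)*14=42 best=42 * → l++
[1,14] min(7,11)*13=91 best=91 * → l++
[2,14] min(8,11)*12=96 best=96 * → l++
[3,14] min(15,11)*11=121 best=121 * → r--
[3,13] min(15,9)*10=90 best=121 → r--
[3,12] min(15,9)*9=81 best=121 → r--
[3,11] min(15,20)*8=120 best=121 → l++
[4,11] min(18,20)*7=126 best=126 * → l++
[5,11] min(19,20)*6=114 best=126 → l++
[6,11] min(18,20)*5=90 best=126 → l++
[7,11] min(6,20)*4=24 best=126 → l++
[8,11] min(10,20)*3=30 best=126 → l++
[9,11] min(16,20)*2=32 best=126 → l++

l=10, r=11, best area=126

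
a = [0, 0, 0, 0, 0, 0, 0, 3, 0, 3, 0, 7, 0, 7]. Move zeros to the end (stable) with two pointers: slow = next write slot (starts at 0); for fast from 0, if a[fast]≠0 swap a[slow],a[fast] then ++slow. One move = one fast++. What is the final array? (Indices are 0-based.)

[3, 3, 7, 7, 0, 0, 0, 0, 0, 0, 0, 0, 0, 0]

(s=0,f=0) a[fast]=0 → fast++
(s=0,f=1) a[fast]=0 → fast++
(s=0,f=2) a[fast]=0 → fast++
(s=0,f=3) a[fast]=0 → fast++
(s=0,f=4) a[fast]=0 → fast++
(s=0,f=5) a[fast]=0 → fast++
(s=0,f=6) a[fast]=0 → fast++
(s=0,f=7) a[fast]=3≠0 swap→a[0]=3 → slow++,fast++
(s=1,f=8) a[fast]=0 → fast++
(s=1,f=9) a[fast]=3≠0 swap→a[1]=3 → slow++,fast++
(s=2,f=10) a[fast]=0 → fast++
(s=2,f=11) a[fast]=7≠0 swap→a[2]=7 → slow++,fast++
(s=3,f=12) a[fast]=0 → fast++
(s=3,f=13) a[fast]=7≠0 swap→a[3]=7 → slow++,fast++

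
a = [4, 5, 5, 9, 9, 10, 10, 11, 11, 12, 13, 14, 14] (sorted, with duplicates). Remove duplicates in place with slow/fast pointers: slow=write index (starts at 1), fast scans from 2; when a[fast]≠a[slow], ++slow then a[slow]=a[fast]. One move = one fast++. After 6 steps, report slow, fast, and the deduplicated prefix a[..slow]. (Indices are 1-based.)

(s=1,f=2) a[fast]=5≠a[slow]=4 write a[2]=5 → slow++,fast++
(s=2,f=3) a[fast]=5=a[slow] dup → fast++
(s=2,f=4) a[fast]=9≠a[slow]=5 write a[3]=9 → slow++,fast++
(s=3,f=5) a[fast]=9=a[slow] dup → fast++
(s=3,f=6) a[fast]=10≠a[slow]=9 write a[4]=10 → slow++,fast++
(s=4,f=7) a[fast]=10=a[slow] dup → fast++

slow=4, fast=8, prefix=[4, 5, 9, 10]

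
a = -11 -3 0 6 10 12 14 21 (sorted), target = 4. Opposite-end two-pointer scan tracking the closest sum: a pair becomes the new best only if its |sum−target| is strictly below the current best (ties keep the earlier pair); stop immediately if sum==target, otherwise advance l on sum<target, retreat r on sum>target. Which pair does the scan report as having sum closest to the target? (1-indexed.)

pair (-11, 14) with sum 3 (|Δ|=1)

l=1 r=8: -11+21=10 d=6 *, r--
l=1 r=7: -11+14=3 d=1 *, l++
l=2 r=7: -3+14=11 d=7, r--
l=2 r=6: -3+12=9 d=5, r--
l=2 r=5: -3+10=7 d=3, r--
l=2 r=4: -3+6=3 d=1, l++
l=3 r=4: 0+6=6 d=2, r--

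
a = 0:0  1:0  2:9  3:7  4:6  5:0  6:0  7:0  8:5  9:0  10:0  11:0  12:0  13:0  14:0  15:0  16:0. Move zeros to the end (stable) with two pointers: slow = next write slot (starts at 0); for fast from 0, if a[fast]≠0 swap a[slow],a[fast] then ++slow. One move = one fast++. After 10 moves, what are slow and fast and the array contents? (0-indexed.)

slow=0 fast=0: a[fast]=0, fast++
slow=0 fast=1: a[fast]=0, fast++
slow=0 fast=2: a[fast]=9≠0 swap→a[0]=9, slow++,fast++
slow=1 fast=3: a[fast]=7≠0 swap→a[1]=7, slow++,fast++
slow=2 fast=4: a[fast]=6≠0 swap→a[2]=6, slow++,fast++
slow=3 fast=5: a[fast]=0, fast++
slow=3 fast=6: a[fast]=0, fast++
slow=3 fast=7: a[fast]=0, fast++
slow=3 fast=8: a[fast]=5≠0 swap→a[3]=5, slow++,fast++
slow=4 fast=9: a[fast]=0, fast++

slow=4, fast=10, a=[9, 7, 6, 5, 0, 0, 0, 0, 0, 0, 0, 0, 0, 0, 0, 0, 0]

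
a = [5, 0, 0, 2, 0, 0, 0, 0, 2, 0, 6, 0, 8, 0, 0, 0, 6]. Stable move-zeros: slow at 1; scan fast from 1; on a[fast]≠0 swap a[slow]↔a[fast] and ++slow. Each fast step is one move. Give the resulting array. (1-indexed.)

[5, 2, 2, 6, 8, 6, 0, 0, 0, 0, 0, 0, 0, 0, 0, 0, 0]

(s=1,f=1) a[fast]=5≠0 swap→a[1]=5 → slow++,fast++
(s=2,f=2) a[fast]=0 → fast++
(s=2,f=3) a[fast]=0 → fast++
(s=2,f=4) a[fast]=2≠0 swap→a[2]=2 → slow++,fast++
(s=3,f=5) a[fast]=0 → fast++
(s=3,f=6) a[fast]=0 → fast++
(s=3,f=7) a[fast]=0 → fast++
(s=3,f=8) a[fast]=0 → fast++
(s=3,f=9) a[fast]=2≠0 swap→a[3]=2 → slow++,fast++
(s=4,f=10) a[fast]=0 → fast++
(s=4,f=11) a[fast]=6≠0 swap→a[4]=6 → slow++,fast++
(s=5,f=12) a[fast]=0 → fast++
(s=5,f=13) a[fast]=8≠0 swap→a[5]=8 → slow++,fast++
(s=6,f=14) a[fast]=0 → fast++
(s=6,f=15) a[fast]=0 → fast++
(s=6,f=16) a[fast]=0 → fast++
(s=6,f=17) a[fast]=6≠0 swap→a[6]=6 → slow++,fast++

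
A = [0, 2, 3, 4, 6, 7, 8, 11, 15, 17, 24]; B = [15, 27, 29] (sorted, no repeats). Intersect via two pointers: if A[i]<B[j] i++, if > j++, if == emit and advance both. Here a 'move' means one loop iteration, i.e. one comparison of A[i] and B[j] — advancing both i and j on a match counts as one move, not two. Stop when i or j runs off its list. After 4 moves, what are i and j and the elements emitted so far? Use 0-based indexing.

i=4, j=0, emitted=[]

[i=0,j=0] 0<15 → i++
[i=1,j=0] 2<15 → i++
[i=2,j=0] 3<15 → i++
[i=3,j=0] 4<15 → i++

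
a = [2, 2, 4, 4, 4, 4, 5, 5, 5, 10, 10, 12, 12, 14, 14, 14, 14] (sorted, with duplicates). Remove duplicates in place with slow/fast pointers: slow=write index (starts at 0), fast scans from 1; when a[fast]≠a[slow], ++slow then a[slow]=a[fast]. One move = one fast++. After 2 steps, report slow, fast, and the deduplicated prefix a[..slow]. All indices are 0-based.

slow=0 fast=1: a[fast]=2=a[slow] dup, fast++
slow=0 fast=2: a[fast]=4≠a[slow]=2 write a[1]=4, slow++,fast++

slow=1, fast=3, prefix=[2, 4]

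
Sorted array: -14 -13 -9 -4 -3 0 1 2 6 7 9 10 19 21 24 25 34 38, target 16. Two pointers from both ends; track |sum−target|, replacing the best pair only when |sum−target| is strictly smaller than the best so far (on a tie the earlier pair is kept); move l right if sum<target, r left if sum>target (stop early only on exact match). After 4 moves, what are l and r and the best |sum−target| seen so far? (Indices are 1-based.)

l=1 r=18: -14+38=24 d=8 *, r--
l=1 r=17: -14+34=20 d=4 *, r--
l=1 r=16: -14+25=11 d=5, l++
l=2 r=16: -13+25=12 d=4, l++

l=3, r=16, best |Δ|=4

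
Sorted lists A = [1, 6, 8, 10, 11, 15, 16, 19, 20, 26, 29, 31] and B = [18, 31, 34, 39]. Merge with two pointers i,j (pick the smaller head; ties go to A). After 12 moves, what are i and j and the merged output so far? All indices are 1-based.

[i=1,j=1] A[i]=1<=B[j]=18 take 1 → i++
[i=2,j=1] A[i]=6<=B[j]=18 take 6 → i++
[i=3,j=1] A[i]=8<=B[j]=18 take 8 → i++
[i=4,j=1] A[i]=10<=B[j]=18 take 10 → i++
[i=5,j=1] A[i]=11<=B[j]=18 take 11 → i++
[i=6,j=1] A[i]=15<=B[j]=18 take 15 → i++
[i=7,j=1] A[i]=16<=B[j]=18 take 16 → i++
[i=8,j=1] A[i]=19>B[j]=18 take 18 → j++
[i=8,j=2] A[i]=19<=B[j]=31 take 19 → i++
[i=9,j=2] A[i]=20<=B[j]=31 take 20 → i++
[i=10,j=2] A[i]=26<=B[j]=31 take 26 → i++
[i=11,j=2] A[i]=29<=B[j]=31 take 29 → i++

i=12, j=2, merged so far=[1, 6, 8, 10, 11, 15, 16, 18, 19, 20, 26, 29]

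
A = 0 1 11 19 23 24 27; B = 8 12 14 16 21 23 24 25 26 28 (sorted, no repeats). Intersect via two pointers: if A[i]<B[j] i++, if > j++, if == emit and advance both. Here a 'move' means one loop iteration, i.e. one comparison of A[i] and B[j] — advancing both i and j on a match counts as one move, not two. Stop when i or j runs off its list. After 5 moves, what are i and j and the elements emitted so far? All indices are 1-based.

i=4, j=3, emitted=[]

i=1 j=1: 0<8, i++
i=2 j=1: 1<8, i++
i=3 j=1: 11>8, j++
i=3 j=2: 11<12, i++
i=4 j=2: 19>12, j++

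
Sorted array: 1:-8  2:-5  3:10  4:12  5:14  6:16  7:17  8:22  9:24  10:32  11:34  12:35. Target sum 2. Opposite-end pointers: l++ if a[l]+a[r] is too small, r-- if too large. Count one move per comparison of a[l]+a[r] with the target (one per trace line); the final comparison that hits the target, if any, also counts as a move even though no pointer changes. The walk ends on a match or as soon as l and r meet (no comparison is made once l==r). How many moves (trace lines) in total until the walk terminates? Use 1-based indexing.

l=1 r=12: -8+35=27 >2, r--
l=1 r=11: -8+34=26 >2, r--
l=1 r=10: -8+32=24 >2, r--
l=1 r=9: -8+24=16 >2, r--
l=1 r=8: -8+22=14 >2, r--
l=1 r=7: -8+17=9 >2, r--
l=1 r=6: -8+16=8 >2, r--
l=1 r=5: -8+14=6 >2, r--
l=1 r=4: -8+12=4 >2, r--
l=1 r=3: -8+10=2, found

10 moves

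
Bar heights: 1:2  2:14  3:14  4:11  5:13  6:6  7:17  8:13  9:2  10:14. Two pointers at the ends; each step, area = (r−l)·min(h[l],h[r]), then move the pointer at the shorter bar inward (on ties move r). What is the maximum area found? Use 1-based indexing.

[1,10] min(2,14)*9=18 best=18 * → l++
[2,10] min(14,14)*8=112 best=112 * → r--
[2,9] min(14,2)*7=14 best=112 → r--
[2,8] min(14,13)*6=78 best=112 → r--
[2,7] min(14,17)*5=70 best=112 → l++
[3,7] min(14,17)*4=56 best=112 → l++
[4,7] min(11,17)*3=33 best=112 → l++
[5,7] min(13,17)*2=26 best=112 → l++
[6,7] min(6,17)*1=6 best=112 → l++

max area = 112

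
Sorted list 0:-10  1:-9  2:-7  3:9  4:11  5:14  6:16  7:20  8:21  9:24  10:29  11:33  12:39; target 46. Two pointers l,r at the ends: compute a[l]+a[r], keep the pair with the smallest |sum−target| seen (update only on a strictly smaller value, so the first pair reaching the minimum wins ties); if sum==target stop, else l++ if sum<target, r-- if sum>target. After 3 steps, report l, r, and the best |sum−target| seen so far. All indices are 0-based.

l=0 r=12: -10+39=29 d=17 *, l++
l=1 r=12: -9+39=30 d=16 *, l++
l=2 r=12: -7+39=32 d=14 *, l++

l=3, r=12, best |Δ|=14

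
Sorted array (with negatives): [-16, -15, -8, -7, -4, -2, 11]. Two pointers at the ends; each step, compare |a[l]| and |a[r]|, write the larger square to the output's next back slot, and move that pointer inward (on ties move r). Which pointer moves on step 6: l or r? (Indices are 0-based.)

l=0 r=6: |-16|>|11| out[6]=256, l++
l=1 r=6: |-15|>|11| out[5]=225, l++
l=2 r=6: |-8|<=|11| out[4]=121, r--
l=2 r=5: |-8|>|-2| out[3]=64, l++
l=3 r=5: |-7|>|-2| out[2]=49, l++
l=4 r=5: |-4|>|-2| out[1]=16, l++

l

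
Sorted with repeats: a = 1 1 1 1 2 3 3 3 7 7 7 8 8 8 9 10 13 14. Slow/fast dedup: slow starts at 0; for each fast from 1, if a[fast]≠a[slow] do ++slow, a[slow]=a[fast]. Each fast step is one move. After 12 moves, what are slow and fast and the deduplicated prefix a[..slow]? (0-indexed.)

slow=4, fast=13, prefix=[1, 2, 3, 7, 8]

slow=0 fast=1: a[fast]=1=a[slow] dup, fast++
slow=0 fast=2: a[fast]=1=a[slow] dup, fast++
slow=0 fast=3: a[fast]=1=a[slow] dup, fast++
slow=0 fast=4: a[fast]=2≠a[slow]=1 write a[1]=2, slow++,fast++
slow=1 fast=5: a[fast]=3≠a[slow]=2 write a[2]=3, slow++,fast++
slow=2 fast=6: a[fast]=3=a[slow] dup, fast++
slow=2 fast=7: a[fast]=3=a[slow] dup, fast++
slow=2 fast=8: a[fast]=7≠a[slow]=3 write a[3]=7, slow++,fast++
slow=3 fast=9: a[fast]=7=a[slow] dup, fast++
slow=3 fast=10: a[fast]=7=a[slow] dup, fast++
slow=3 fast=11: a[fast]=8≠a[slow]=7 write a[4]=8, slow++,fast++
slow=4 fast=12: a[fast]=8=a[slow] dup, fast++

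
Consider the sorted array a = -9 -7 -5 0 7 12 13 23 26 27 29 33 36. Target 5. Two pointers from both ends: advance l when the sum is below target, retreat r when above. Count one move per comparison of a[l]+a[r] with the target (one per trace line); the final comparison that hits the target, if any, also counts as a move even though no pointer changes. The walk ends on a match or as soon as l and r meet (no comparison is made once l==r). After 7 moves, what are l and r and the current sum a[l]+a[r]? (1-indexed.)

l=2, r=7, sum=6

l=1 r=13: -9+36=27 >5, r--
l=1 r=12: -9+33=24 >5, r--
l=1 r=11: -9+29=20 >5, r--
l=1 r=10: -9+27=18 >5, r--
l=1 r=9: -9+26=17 >5, r--
l=1 r=8: -9+23=14 >5, r--
l=1 r=7: -9+13=4 <5, l++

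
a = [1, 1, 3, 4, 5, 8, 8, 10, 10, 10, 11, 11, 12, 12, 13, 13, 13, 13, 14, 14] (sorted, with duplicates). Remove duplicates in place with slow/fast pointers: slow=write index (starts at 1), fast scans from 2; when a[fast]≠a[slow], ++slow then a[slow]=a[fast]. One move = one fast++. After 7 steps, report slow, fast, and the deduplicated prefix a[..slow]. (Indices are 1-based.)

slow=1 fast=2: a[fast]=1=a[slow] dup, fast++
slow=1 fast=3: a[fast]=3≠a[slow]=1 write a[2]=3, slow++,fast++
slow=2 fast=4: a[fast]=4≠a[slow]=3 write a[3]=4, slow++,fast++
slow=3 fast=5: a[fast]=5≠a[slow]=4 write a[4]=5, slow++,fast++
slow=4 fast=6: a[fast]=8≠a[slow]=5 write a[5]=8, slow++,fast++
slow=5 fast=7: a[fast]=8=a[slow] dup, fast++
slow=5 fast=8: a[fast]=10≠a[slow]=8 write a[6]=10, slow++,fast++

slow=6, fast=9, prefix=[1, 3, 4, 5, 8, 10]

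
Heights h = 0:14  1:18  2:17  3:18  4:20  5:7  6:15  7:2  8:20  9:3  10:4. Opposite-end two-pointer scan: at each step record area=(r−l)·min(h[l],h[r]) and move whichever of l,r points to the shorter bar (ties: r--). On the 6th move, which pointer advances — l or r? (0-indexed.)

l

[0,10] min(14,4)*10=40 best=40 * → r--
[0,9] min(14,3)*9=27 best=40 → r--
[0,8] min(14,20)*8=112 best=112 * → l++
[1,8] min(18,20)*7=126 best=126 * → l++
[2,8] min(17,20)*6=102 best=126 → l++
[3,8] min(18,20)*5=90 best=126 → l++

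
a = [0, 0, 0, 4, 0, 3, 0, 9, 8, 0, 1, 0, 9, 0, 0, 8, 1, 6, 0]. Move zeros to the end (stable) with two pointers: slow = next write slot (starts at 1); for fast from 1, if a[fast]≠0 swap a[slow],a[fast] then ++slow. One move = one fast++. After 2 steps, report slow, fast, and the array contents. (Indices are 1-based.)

slow=1, fast=3, a=[0, 0, 0, 4, 0, 3, 0, 9, 8, 0, 1, 0, 9, 0, 0, 8, 1, 6, 0]

slow=1 fast=1: a[fast]=0, fast++
slow=1 fast=2: a[fast]=0, fast++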